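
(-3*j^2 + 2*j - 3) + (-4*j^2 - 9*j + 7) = -7*j^2 - 7*j + 4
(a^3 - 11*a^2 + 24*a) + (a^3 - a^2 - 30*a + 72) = 2*a^3 - 12*a^2 - 6*a + 72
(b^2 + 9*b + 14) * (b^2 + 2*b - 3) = b^4 + 11*b^3 + 29*b^2 + b - 42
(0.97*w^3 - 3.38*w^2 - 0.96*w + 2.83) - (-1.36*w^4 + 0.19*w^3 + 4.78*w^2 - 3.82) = 1.36*w^4 + 0.78*w^3 - 8.16*w^2 - 0.96*w + 6.65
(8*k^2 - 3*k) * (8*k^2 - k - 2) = 64*k^4 - 32*k^3 - 13*k^2 + 6*k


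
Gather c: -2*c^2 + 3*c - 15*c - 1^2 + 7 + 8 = -2*c^2 - 12*c + 14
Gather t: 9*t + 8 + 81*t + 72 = 90*t + 80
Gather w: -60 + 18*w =18*w - 60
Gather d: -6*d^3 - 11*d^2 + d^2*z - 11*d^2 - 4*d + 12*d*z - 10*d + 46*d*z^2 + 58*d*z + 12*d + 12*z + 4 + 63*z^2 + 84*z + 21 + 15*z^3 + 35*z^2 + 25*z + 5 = -6*d^3 + d^2*(z - 22) + d*(46*z^2 + 70*z - 2) + 15*z^3 + 98*z^2 + 121*z + 30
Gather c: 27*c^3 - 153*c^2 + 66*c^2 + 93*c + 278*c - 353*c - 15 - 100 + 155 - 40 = 27*c^3 - 87*c^2 + 18*c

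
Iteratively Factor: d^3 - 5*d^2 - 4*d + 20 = (d + 2)*(d^2 - 7*d + 10) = (d - 5)*(d + 2)*(d - 2)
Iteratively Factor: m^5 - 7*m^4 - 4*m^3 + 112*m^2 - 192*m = (m - 3)*(m^4 - 4*m^3 - 16*m^2 + 64*m) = (m - 3)*(m + 4)*(m^3 - 8*m^2 + 16*m) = (m - 4)*(m - 3)*(m + 4)*(m^2 - 4*m) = (m - 4)^2*(m - 3)*(m + 4)*(m)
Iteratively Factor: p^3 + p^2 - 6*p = (p - 2)*(p^2 + 3*p) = (p - 2)*(p + 3)*(p)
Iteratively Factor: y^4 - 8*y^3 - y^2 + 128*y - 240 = (y - 4)*(y^3 - 4*y^2 - 17*y + 60) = (y - 5)*(y - 4)*(y^2 + y - 12) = (y - 5)*(y - 4)*(y + 4)*(y - 3)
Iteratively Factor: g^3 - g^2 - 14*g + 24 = (g - 2)*(g^2 + g - 12) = (g - 3)*(g - 2)*(g + 4)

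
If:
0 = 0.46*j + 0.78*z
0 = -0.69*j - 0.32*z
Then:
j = 0.00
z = 0.00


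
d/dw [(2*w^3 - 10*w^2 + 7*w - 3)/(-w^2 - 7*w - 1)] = (-2*w^4 - 28*w^3 + 71*w^2 + 14*w - 28)/(w^4 + 14*w^3 + 51*w^2 + 14*w + 1)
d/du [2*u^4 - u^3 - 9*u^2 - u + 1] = 8*u^3 - 3*u^2 - 18*u - 1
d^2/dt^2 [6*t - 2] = 0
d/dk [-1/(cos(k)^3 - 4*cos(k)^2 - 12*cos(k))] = (-3*sin(k) + 12*sin(k)/cos(k)^2 + 8*tan(k))/(sin(k)^2 + 4*cos(k) + 11)^2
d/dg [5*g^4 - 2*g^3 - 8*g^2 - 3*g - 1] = 20*g^3 - 6*g^2 - 16*g - 3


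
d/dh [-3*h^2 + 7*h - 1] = 7 - 6*h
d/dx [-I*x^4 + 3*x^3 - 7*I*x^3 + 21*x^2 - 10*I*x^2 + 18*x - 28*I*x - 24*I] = -4*I*x^3 + x^2*(9 - 21*I) + x*(42 - 20*I) + 18 - 28*I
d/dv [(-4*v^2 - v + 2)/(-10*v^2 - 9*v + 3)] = (26*v^2 + 16*v + 15)/(100*v^4 + 180*v^3 + 21*v^2 - 54*v + 9)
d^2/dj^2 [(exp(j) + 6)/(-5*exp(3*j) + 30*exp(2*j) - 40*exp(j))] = 4*(-exp(5*j) - 9*exp(4*j) + 98*exp(3*j) - 252*exp(2*j) + 216*exp(j) - 96)*exp(-j)/(5*(exp(6*j) - 18*exp(5*j) + 132*exp(4*j) - 504*exp(3*j) + 1056*exp(2*j) - 1152*exp(j) + 512))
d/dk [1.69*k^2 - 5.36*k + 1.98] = 3.38*k - 5.36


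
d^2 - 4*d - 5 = (d - 5)*(d + 1)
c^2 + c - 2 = (c - 1)*(c + 2)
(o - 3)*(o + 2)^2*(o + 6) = o^4 + 7*o^3 - 2*o^2 - 60*o - 72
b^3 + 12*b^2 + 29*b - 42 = (b - 1)*(b + 6)*(b + 7)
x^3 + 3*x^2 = x^2*(x + 3)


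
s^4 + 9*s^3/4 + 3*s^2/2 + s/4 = s*(s + 1/4)*(s + 1)^2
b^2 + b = b*(b + 1)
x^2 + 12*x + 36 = (x + 6)^2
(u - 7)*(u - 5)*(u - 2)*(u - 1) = u^4 - 15*u^3 + 73*u^2 - 129*u + 70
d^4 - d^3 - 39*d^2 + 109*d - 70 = (d - 5)*(d - 2)*(d - 1)*(d + 7)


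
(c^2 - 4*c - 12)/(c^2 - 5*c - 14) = (c - 6)/(c - 7)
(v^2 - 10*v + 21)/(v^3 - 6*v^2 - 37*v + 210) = (v - 3)/(v^2 + v - 30)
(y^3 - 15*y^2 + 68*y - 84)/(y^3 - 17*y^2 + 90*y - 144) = (y^2 - 9*y + 14)/(y^2 - 11*y + 24)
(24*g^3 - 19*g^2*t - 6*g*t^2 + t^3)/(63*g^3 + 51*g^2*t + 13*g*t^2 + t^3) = (8*g^2 - 9*g*t + t^2)/(21*g^2 + 10*g*t + t^2)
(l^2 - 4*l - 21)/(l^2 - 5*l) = (l^2 - 4*l - 21)/(l*(l - 5))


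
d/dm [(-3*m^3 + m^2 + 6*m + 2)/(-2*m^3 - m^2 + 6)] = (5*m^4 + 24*m^3 - 36*m^2 + 16*m + 36)/(4*m^6 + 4*m^5 + m^4 - 24*m^3 - 12*m^2 + 36)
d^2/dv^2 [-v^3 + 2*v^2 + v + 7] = 4 - 6*v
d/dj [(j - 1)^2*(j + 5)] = 3*(j - 1)*(j + 3)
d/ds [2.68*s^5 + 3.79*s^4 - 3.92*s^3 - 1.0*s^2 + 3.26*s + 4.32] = 13.4*s^4 + 15.16*s^3 - 11.76*s^2 - 2.0*s + 3.26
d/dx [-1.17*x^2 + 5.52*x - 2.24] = 5.52 - 2.34*x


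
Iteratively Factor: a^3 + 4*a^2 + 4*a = (a + 2)*(a^2 + 2*a) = a*(a + 2)*(a + 2)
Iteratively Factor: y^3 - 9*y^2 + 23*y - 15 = (y - 3)*(y^2 - 6*y + 5) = (y - 3)*(y - 1)*(y - 5)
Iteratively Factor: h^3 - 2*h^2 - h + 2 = (h - 1)*(h^2 - h - 2) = (h - 1)*(h + 1)*(h - 2)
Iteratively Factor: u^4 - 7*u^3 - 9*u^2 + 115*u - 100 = (u + 4)*(u^3 - 11*u^2 + 35*u - 25) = (u - 1)*(u + 4)*(u^2 - 10*u + 25) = (u - 5)*(u - 1)*(u + 4)*(u - 5)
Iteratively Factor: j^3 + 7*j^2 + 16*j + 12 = (j + 2)*(j^2 + 5*j + 6) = (j + 2)*(j + 3)*(j + 2)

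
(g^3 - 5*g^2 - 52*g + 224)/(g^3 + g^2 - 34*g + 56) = (g - 8)/(g - 2)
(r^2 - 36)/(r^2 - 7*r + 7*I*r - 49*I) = (r^2 - 36)/(r^2 + 7*r*(-1 + I) - 49*I)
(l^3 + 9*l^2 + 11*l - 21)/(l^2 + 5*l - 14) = (l^2 + 2*l - 3)/(l - 2)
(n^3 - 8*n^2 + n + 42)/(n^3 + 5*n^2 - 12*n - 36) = (n - 7)/(n + 6)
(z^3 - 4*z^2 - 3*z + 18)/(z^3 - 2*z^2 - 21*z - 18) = (-z^3 + 4*z^2 + 3*z - 18)/(-z^3 + 2*z^2 + 21*z + 18)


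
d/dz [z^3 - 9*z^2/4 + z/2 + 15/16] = 3*z^2 - 9*z/2 + 1/2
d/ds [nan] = 0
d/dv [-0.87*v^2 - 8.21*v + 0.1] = -1.74*v - 8.21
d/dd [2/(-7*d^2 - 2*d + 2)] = 4*(7*d + 1)/(7*d^2 + 2*d - 2)^2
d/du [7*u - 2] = 7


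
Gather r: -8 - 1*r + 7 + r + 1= 0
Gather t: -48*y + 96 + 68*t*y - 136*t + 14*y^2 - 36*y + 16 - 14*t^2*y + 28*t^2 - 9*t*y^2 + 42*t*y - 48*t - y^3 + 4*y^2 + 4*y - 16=t^2*(28 - 14*y) + t*(-9*y^2 + 110*y - 184) - y^3 + 18*y^2 - 80*y + 96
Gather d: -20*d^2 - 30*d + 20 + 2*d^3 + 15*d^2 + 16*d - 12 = 2*d^3 - 5*d^2 - 14*d + 8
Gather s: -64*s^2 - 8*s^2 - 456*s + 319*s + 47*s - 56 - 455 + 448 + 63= -72*s^2 - 90*s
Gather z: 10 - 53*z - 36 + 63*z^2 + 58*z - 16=63*z^2 + 5*z - 42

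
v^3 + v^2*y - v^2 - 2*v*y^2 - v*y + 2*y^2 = (v - 1)*(v - y)*(v + 2*y)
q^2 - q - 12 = (q - 4)*(q + 3)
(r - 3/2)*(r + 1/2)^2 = r^3 - r^2/2 - 5*r/4 - 3/8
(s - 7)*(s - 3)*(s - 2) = s^3 - 12*s^2 + 41*s - 42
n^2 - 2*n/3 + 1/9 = (n - 1/3)^2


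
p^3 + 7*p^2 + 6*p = p*(p + 1)*(p + 6)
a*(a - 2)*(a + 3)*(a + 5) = a^4 + 6*a^3 - a^2 - 30*a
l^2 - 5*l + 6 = (l - 3)*(l - 2)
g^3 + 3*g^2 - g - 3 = (g - 1)*(g + 1)*(g + 3)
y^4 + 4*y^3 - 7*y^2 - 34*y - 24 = (y - 3)*(y + 1)*(y + 2)*(y + 4)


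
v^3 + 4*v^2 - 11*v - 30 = (v - 3)*(v + 2)*(v + 5)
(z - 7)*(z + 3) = z^2 - 4*z - 21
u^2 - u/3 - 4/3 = (u - 4/3)*(u + 1)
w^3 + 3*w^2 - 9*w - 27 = (w - 3)*(w + 3)^2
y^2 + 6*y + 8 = (y + 2)*(y + 4)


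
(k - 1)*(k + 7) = k^2 + 6*k - 7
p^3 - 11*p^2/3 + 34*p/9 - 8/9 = (p - 2)*(p - 4/3)*(p - 1/3)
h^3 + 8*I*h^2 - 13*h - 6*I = (h + I)^2*(h + 6*I)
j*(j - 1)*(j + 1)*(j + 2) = j^4 + 2*j^3 - j^2 - 2*j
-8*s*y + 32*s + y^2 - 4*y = (-8*s + y)*(y - 4)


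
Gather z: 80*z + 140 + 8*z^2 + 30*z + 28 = 8*z^2 + 110*z + 168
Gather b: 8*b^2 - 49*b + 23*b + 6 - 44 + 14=8*b^2 - 26*b - 24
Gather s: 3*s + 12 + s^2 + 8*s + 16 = s^2 + 11*s + 28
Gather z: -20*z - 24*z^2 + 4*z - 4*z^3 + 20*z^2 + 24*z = -4*z^3 - 4*z^2 + 8*z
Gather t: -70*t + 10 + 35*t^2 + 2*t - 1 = 35*t^2 - 68*t + 9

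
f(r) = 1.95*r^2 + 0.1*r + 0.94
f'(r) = 3.9*r + 0.1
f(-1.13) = 3.32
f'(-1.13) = -4.31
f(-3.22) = 20.84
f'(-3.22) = -12.46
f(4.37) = 38.62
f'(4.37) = 17.14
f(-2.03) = 8.77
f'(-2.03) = -7.82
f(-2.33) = 11.29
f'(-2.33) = -8.99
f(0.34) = 1.20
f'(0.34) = 1.43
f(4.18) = 35.43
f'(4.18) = 16.40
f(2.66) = 15.00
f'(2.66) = 10.47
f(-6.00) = 70.54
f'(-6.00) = -23.30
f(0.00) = 0.94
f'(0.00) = 0.10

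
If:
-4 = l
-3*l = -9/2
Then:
No Solution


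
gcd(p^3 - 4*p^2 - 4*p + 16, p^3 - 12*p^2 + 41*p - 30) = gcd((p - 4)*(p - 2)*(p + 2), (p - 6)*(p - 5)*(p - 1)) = 1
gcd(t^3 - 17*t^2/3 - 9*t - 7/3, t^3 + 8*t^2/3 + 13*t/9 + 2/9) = t + 1/3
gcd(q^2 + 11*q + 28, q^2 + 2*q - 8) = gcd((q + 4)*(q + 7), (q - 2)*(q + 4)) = q + 4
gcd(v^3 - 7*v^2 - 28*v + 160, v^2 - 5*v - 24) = v - 8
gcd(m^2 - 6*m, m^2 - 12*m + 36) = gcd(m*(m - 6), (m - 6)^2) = m - 6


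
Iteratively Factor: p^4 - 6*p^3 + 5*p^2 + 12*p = (p - 3)*(p^3 - 3*p^2 - 4*p) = p*(p - 3)*(p^2 - 3*p - 4) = p*(p - 3)*(p + 1)*(p - 4)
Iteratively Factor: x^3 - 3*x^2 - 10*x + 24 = (x - 2)*(x^2 - x - 12) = (x - 2)*(x + 3)*(x - 4)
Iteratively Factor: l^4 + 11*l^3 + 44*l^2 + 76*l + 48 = (l + 4)*(l^3 + 7*l^2 + 16*l + 12) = (l + 3)*(l + 4)*(l^2 + 4*l + 4) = (l + 2)*(l + 3)*(l + 4)*(l + 2)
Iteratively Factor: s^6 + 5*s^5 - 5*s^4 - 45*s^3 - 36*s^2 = (s + 1)*(s^5 + 4*s^4 - 9*s^3 - 36*s^2) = (s - 3)*(s + 1)*(s^4 + 7*s^3 + 12*s^2) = (s - 3)*(s + 1)*(s + 3)*(s^3 + 4*s^2) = s*(s - 3)*(s + 1)*(s + 3)*(s^2 + 4*s) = s*(s - 3)*(s + 1)*(s + 3)*(s + 4)*(s)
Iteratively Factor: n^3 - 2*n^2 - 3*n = (n + 1)*(n^2 - 3*n) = n*(n + 1)*(n - 3)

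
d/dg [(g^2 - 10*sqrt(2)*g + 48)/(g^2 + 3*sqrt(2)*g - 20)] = (13*sqrt(2)*g^2 - 136*g + 56*sqrt(2))/(g^4 + 6*sqrt(2)*g^3 - 22*g^2 - 120*sqrt(2)*g + 400)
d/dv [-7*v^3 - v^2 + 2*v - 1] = -21*v^2 - 2*v + 2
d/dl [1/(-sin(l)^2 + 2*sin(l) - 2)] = 2*(sin(l) - 1)*cos(l)/(sin(l)^2 - 2*sin(l) + 2)^2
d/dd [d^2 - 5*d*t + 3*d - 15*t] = 2*d - 5*t + 3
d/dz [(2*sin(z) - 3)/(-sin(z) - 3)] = -9*cos(z)/(sin(z) + 3)^2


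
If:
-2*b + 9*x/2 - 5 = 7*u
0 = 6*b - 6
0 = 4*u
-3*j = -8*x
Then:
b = 1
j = 112/27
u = 0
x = 14/9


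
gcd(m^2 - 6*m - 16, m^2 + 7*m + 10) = m + 2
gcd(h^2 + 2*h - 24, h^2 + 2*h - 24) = h^2 + 2*h - 24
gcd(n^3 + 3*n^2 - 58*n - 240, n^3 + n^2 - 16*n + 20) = n + 5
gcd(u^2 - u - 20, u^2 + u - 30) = u - 5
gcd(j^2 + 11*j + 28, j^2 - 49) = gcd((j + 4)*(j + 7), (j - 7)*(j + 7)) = j + 7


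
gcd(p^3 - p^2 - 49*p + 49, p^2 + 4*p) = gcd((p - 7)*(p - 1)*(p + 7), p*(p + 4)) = 1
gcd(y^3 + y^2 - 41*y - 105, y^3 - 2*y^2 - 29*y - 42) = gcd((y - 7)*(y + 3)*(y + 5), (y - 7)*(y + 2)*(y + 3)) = y^2 - 4*y - 21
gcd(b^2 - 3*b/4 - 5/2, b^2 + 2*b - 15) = 1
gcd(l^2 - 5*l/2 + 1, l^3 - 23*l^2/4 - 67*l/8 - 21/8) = 1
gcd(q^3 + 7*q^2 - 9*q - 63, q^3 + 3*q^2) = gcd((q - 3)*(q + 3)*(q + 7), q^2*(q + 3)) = q + 3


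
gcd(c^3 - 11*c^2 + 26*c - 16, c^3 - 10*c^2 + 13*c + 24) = c - 8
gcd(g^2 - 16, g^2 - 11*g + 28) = g - 4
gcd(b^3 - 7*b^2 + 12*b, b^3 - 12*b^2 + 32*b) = b^2 - 4*b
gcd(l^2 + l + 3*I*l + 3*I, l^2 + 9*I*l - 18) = l + 3*I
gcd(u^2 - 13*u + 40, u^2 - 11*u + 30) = u - 5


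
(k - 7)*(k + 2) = k^2 - 5*k - 14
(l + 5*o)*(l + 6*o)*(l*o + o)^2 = l^4*o^2 + 11*l^3*o^3 + 2*l^3*o^2 + 30*l^2*o^4 + 22*l^2*o^3 + l^2*o^2 + 60*l*o^4 + 11*l*o^3 + 30*o^4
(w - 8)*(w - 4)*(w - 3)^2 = w^4 - 18*w^3 + 113*w^2 - 300*w + 288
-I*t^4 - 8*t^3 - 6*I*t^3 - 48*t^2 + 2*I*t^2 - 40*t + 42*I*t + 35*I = (t + 5)*(t - 7*I)*(t - I)*(-I*t - I)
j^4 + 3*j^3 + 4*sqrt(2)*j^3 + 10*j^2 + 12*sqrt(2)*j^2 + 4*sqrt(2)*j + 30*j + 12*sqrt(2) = (j + 3)*(j + sqrt(2))^2*(j + 2*sqrt(2))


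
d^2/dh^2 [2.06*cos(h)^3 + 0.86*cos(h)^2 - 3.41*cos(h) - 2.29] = 1.865*cos(h) - 1.72*cos(2*h) - 4.635*cos(3*h)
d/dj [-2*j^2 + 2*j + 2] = 2 - 4*j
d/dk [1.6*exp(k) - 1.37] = 1.6*exp(k)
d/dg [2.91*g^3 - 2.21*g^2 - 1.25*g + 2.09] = 8.73*g^2 - 4.42*g - 1.25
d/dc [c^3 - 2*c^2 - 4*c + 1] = 3*c^2 - 4*c - 4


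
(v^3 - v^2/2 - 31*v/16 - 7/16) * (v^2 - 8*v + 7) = v^5 - 17*v^4/2 + 145*v^3/16 + 185*v^2/16 - 161*v/16 - 49/16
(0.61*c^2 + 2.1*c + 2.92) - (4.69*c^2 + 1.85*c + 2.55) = -4.08*c^2 + 0.25*c + 0.37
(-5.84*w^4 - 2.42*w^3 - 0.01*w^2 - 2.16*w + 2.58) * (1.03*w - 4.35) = -6.0152*w^5 + 22.9114*w^4 + 10.5167*w^3 - 2.1813*w^2 + 12.0534*w - 11.223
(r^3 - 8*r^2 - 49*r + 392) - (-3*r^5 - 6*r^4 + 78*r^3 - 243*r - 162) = 3*r^5 + 6*r^4 - 77*r^3 - 8*r^2 + 194*r + 554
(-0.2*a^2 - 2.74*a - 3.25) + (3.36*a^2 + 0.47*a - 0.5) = 3.16*a^2 - 2.27*a - 3.75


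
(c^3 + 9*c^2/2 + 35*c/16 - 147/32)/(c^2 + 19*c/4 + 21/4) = (8*c^2 + 22*c - 21)/(8*(c + 3))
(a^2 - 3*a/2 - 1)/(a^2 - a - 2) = (a + 1/2)/(a + 1)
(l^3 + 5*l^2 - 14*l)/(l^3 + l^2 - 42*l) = (l - 2)/(l - 6)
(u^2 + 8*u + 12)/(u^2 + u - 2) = (u + 6)/(u - 1)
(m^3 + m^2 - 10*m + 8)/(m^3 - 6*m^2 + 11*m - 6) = (m + 4)/(m - 3)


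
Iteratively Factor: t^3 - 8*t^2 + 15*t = (t)*(t^2 - 8*t + 15) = t*(t - 3)*(t - 5)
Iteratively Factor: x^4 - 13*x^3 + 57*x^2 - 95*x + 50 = (x - 2)*(x^3 - 11*x^2 + 35*x - 25) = (x - 5)*(x - 2)*(x^2 - 6*x + 5) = (x - 5)*(x - 2)*(x - 1)*(x - 5)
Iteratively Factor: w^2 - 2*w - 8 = (w - 4)*(w + 2)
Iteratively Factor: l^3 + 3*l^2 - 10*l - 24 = (l + 4)*(l^2 - l - 6) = (l + 2)*(l + 4)*(l - 3)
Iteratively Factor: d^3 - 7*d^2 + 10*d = (d - 5)*(d^2 - 2*d) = d*(d - 5)*(d - 2)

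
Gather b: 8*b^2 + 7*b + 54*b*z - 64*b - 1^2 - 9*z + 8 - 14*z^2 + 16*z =8*b^2 + b*(54*z - 57) - 14*z^2 + 7*z + 7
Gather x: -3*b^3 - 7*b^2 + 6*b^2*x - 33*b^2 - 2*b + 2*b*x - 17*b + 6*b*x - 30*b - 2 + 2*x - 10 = -3*b^3 - 40*b^2 - 49*b + x*(6*b^2 + 8*b + 2) - 12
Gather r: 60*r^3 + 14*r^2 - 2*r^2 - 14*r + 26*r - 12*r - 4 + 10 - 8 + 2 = 60*r^3 + 12*r^2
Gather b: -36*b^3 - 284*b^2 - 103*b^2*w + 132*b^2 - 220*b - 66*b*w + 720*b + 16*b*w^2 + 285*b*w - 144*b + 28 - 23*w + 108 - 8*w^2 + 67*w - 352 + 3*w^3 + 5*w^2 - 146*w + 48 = -36*b^3 + b^2*(-103*w - 152) + b*(16*w^2 + 219*w + 356) + 3*w^3 - 3*w^2 - 102*w - 168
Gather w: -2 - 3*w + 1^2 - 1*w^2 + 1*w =-w^2 - 2*w - 1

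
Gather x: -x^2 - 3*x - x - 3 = -x^2 - 4*x - 3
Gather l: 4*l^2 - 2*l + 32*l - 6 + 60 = 4*l^2 + 30*l + 54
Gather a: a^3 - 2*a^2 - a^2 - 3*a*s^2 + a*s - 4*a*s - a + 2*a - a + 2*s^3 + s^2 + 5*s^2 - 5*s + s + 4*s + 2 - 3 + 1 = a^3 - 3*a^2 + a*(-3*s^2 - 3*s) + 2*s^3 + 6*s^2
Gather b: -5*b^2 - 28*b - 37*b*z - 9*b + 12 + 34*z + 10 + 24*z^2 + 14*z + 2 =-5*b^2 + b*(-37*z - 37) + 24*z^2 + 48*z + 24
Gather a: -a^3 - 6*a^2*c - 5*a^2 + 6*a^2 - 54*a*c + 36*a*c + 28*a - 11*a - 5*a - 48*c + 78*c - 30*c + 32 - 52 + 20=-a^3 + a^2*(1 - 6*c) + a*(12 - 18*c)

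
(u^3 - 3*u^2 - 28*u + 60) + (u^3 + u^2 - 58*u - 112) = 2*u^3 - 2*u^2 - 86*u - 52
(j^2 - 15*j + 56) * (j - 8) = j^3 - 23*j^2 + 176*j - 448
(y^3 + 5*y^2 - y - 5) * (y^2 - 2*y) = y^5 + 3*y^4 - 11*y^3 - 3*y^2 + 10*y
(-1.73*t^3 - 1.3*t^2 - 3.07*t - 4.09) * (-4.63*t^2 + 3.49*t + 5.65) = 8.0099*t^5 - 0.0186999999999999*t^4 - 0.0974000000000022*t^3 + 0.877399999999998*t^2 - 31.6196*t - 23.1085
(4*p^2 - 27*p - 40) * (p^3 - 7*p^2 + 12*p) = 4*p^5 - 55*p^4 + 197*p^3 - 44*p^2 - 480*p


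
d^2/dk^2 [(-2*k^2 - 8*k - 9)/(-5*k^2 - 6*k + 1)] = 2*(140*k^3 + 705*k^2 + 930*k + 419)/(125*k^6 + 450*k^5 + 465*k^4 + 36*k^3 - 93*k^2 + 18*k - 1)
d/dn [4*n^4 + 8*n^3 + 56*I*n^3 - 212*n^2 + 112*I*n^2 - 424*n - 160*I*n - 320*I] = 16*n^3 + n^2*(24 + 168*I) + n*(-424 + 224*I) - 424 - 160*I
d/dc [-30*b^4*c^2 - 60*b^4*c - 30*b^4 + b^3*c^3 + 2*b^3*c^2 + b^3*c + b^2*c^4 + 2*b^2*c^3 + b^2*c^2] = b^2*(-60*b^2*c - 60*b^2 + 3*b*c^2 + 4*b*c + b + 4*c^3 + 6*c^2 + 2*c)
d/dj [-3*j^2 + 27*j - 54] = 27 - 6*j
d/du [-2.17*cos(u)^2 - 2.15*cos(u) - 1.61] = (4.34*cos(u) + 2.15)*sin(u)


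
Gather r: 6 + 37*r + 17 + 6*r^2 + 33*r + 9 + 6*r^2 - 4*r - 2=12*r^2 + 66*r + 30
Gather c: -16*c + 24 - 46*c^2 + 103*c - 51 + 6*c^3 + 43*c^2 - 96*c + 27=6*c^3 - 3*c^2 - 9*c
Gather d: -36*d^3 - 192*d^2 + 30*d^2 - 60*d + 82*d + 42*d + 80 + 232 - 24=-36*d^3 - 162*d^2 + 64*d + 288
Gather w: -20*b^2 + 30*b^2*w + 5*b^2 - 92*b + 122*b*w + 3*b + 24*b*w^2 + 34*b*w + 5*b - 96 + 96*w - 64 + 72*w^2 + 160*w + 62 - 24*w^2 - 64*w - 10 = -15*b^2 - 84*b + w^2*(24*b + 48) + w*(30*b^2 + 156*b + 192) - 108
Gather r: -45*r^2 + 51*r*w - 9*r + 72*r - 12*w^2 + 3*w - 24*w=-45*r^2 + r*(51*w + 63) - 12*w^2 - 21*w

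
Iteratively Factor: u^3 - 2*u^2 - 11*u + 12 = (u - 4)*(u^2 + 2*u - 3) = (u - 4)*(u + 3)*(u - 1)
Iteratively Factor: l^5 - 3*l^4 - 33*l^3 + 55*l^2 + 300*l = (l - 5)*(l^4 + 2*l^3 - 23*l^2 - 60*l) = (l - 5)*(l + 3)*(l^3 - l^2 - 20*l) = (l - 5)*(l + 3)*(l + 4)*(l^2 - 5*l) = l*(l - 5)*(l + 3)*(l + 4)*(l - 5)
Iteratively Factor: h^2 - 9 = (h + 3)*(h - 3)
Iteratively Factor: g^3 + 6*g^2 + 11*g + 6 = (g + 1)*(g^2 + 5*g + 6) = (g + 1)*(g + 3)*(g + 2)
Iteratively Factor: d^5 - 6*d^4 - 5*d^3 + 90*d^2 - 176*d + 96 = (d - 4)*(d^4 - 2*d^3 - 13*d^2 + 38*d - 24) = (d - 4)*(d - 2)*(d^3 - 13*d + 12) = (d - 4)*(d - 3)*(d - 2)*(d^2 + 3*d - 4) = (d - 4)*(d - 3)*(d - 2)*(d + 4)*(d - 1)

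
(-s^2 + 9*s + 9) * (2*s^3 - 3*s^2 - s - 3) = -2*s^5 + 21*s^4 - 8*s^3 - 33*s^2 - 36*s - 27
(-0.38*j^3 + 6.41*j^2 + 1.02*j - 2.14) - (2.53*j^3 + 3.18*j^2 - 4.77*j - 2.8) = -2.91*j^3 + 3.23*j^2 + 5.79*j + 0.66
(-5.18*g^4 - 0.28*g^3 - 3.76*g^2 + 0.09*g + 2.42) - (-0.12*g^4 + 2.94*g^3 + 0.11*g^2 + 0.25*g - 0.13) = -5.06*g^4 - 3.22*g^3 - 3.87*g^2 - 0.16*g + 2.55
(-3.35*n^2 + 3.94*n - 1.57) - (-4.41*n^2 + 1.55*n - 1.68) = 1.06*n^2 + 2.39*n + 0.11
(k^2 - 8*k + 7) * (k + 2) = k^3 - 6*k^2 - 9*k + 14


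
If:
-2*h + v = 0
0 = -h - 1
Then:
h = -1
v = -2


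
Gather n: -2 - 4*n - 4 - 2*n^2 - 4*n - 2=-2*n^2 - 8*n - 8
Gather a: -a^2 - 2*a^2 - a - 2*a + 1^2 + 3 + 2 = -3*a^2 - 3*a + 6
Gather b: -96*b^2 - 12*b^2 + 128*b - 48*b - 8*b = -108*b^2 + 72*b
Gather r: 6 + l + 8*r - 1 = l + 8*r + 5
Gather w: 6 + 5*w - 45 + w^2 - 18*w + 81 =w^2 - 13*w + 42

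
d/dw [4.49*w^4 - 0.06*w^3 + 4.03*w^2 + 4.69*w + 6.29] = 17.96*w^3 - 0.18*w^2 + 8.06*w + 4.69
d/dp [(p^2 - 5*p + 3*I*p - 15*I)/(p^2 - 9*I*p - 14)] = (p^2*(5 - 12*I) + p*(-28 + 30*I) + 205 - 42*I)/(p^4 - 18*I*p^3 - 109*p^2 + 252*I*p + 196)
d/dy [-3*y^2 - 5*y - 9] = -6*y - 5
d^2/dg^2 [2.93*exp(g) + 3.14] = 2.93*exp(g)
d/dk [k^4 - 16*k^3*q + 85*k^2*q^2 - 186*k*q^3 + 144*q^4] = 4*k^3 - 48*k^2*q + 170*k*q^2 - 186*q^3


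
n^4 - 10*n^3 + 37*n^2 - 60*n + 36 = (n - 3)^2*(n - 2)^2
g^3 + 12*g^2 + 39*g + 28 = (g + 1)*(g + 4)*(g + 7)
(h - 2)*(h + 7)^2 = h^3 + 12*h^2 + 21*h - 98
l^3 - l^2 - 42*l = l*(l - 7)*(l + 6)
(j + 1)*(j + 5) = j^2 + 6*j + 5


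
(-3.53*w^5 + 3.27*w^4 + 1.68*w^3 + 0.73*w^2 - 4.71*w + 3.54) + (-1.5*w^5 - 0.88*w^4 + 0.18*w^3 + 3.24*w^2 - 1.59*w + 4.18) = -5.03*w^5 + 2.39*w^4 + 1.86*w^3 + 3.97*w^2 - 6.3*w + 7.72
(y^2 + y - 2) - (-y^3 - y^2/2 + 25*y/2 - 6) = y^3 + 3*y^2/2 - 23*y/2 + 4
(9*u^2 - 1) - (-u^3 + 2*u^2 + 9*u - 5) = u^3 + 7*u^2 - 9*u + 4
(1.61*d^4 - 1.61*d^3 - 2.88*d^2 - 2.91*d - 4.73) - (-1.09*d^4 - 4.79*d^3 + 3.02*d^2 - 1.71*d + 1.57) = 2.7*d^4 + 3.18*d^3 - 5.9*d^2 - 1.2*d - 6.3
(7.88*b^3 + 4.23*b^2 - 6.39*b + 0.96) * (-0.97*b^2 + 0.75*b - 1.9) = -7.6436*b^5 + 1.8069*b^4 - 5.6012*b^3 - 13.7607*b^2 + 12.861*b - 1.824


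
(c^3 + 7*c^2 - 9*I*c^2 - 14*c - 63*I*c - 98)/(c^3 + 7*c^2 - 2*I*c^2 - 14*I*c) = (c - 7*I)/c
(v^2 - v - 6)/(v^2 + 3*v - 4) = (v^2 - v - 6)/(v^2 + 3*v - 4)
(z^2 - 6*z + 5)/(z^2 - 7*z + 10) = (z - 1)/(z - 2)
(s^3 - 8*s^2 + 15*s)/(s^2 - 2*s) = (s^2 - 8*s + 15)/(s - 2)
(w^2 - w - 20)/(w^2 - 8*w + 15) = (w + 4)/(w - 3)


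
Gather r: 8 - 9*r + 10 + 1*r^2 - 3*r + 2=r^2 - 12*r + 20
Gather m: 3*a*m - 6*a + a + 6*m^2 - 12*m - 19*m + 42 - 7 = -5*a + 6*m^2 + m*(3*a - 31) + 35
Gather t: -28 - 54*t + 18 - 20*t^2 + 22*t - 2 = -20*t^2 - 32*t - 12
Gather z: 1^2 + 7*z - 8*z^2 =-8*z^2 + 7*z + 1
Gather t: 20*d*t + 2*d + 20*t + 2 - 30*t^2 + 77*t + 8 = 2*d - 30*t^2 + t*(20*d + 97) + 10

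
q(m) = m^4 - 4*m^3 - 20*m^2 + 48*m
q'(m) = 4*m^3 - 12*m^2 - 40*m + 48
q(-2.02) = -128.95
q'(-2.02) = 46.87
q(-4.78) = 272.50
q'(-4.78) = -471.84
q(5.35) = -108.92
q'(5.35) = 103.05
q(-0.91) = -56.54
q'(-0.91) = 71.45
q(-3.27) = -116.62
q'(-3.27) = -89.38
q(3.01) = -63.72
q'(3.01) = -72.04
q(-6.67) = 1956.29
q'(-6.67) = -1406.03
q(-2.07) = -131.22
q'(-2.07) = 43.90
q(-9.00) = 7425.00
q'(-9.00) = -3480.00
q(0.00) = 0.00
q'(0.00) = 48.00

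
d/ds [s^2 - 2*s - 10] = 2*s - 2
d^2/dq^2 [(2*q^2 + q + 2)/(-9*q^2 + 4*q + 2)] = 2*(-153*q^3 - 594*q^2 + 162*q - 68)/(729*q^6 - 972*q^5 - 54*q^4 + 368*q^3 + 12*q^2 - 48*q - 8)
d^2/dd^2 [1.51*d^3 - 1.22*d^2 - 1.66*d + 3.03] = 9.06*d - 2.44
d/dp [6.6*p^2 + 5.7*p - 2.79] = 13.2*p + 5.7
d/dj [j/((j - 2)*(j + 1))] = (-j^2 - 2)/(j^4 - 2*j^3 - 3*j^2 + 4*j + 4)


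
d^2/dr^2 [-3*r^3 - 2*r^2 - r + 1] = -18*r - 4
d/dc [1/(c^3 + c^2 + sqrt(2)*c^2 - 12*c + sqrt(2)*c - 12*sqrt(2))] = (-3*c^2 - 2*sqrt(2)*c - 2*c - sqrt(2) + 12)/(c^3 + c^2 + sqrt(2)*c^2 - 12*c + sqrt(2)*c - 12*sqrt(2))^2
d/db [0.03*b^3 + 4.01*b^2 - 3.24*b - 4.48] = 0.09*b^2 + 8.02*b - 3.24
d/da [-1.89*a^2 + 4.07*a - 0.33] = 4.07 - 3.78*a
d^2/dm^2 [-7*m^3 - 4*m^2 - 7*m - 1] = -42*m - 8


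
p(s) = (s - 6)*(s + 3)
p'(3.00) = 3.00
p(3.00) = -18.00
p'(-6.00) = -15.00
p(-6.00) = 36.00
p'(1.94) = 0.88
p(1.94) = -20.06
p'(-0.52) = -4.04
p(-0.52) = -16.17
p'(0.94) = -1.12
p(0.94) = -19.94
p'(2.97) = 2.94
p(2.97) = -18.09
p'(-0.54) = -4.08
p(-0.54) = -16.09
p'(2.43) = 1.86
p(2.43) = -19.39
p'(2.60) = 2.20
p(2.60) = -19.04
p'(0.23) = -2.54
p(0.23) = -18.64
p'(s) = 2*s - 3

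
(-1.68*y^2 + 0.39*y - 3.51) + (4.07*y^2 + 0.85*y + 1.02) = 2.39*y^2 + 1.24*y - 2.49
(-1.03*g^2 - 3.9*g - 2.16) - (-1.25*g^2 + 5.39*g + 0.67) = 0.22*g^2 - 9.29*g - 2.83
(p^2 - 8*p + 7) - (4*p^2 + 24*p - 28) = -3*p^2 - 32*p + 35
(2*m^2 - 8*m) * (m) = 2*m^3 - 8*m^2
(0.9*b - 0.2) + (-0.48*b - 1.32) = 0.42*b - 1.52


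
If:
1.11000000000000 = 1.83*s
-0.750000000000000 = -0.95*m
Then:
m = 0.79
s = 0.61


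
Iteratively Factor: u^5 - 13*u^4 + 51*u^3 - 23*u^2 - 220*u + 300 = (u - 3)*(u^4 - 10*u^3 + 21*u^2 + 40*u - 100) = (u - 3)*(u - 2)*(u^3 - 8*u^2 + 5*u + 50) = (u - 5)*(u - 3)*(u - 2)*(u^2 - 3*u - 10) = (u - 5)*(u - 3)*(u - 2)*(u + 2)*(u - 5)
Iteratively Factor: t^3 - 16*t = (t)*(t^2 - 16) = t*(t + 4)*(t - 4)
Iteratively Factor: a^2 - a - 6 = (a - 3)*(a + 2)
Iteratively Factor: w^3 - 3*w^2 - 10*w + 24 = (w - 2)*(w^2 - w - 12) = (w - 4)*(w - 2)*(w + 3)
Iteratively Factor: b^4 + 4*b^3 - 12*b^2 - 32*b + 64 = (b - 2)*(b^3 + 6*b^2 - 32) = (b - 2)*(b + 4)*(b^2 + 2*b - 8) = (b - 2)^2*(b + 4)*(b + 4)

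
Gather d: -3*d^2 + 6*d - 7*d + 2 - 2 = -3*d^2 - d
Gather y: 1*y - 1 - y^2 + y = -y^2 + 2*y - 1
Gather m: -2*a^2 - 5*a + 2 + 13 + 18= -2*a^2 - 5*a + 33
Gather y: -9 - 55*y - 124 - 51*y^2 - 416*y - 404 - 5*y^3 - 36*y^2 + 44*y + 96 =-5*y^3 - 87*y^2 - 427*y - 441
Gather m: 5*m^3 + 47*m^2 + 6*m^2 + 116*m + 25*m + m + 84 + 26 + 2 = 5*m^3 + 53*m^2 + 142*m + 112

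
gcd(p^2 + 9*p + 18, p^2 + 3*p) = p + 3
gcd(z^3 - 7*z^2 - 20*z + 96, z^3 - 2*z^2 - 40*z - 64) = z^2 - 4*z - 32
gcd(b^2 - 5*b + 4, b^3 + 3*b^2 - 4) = b - 1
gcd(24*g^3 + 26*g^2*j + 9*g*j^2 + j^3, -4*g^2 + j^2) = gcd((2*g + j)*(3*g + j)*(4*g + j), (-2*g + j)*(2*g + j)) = 2*g + j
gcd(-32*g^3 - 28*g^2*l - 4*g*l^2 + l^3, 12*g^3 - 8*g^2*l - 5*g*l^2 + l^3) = 2*g + l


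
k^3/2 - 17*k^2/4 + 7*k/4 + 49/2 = (k/2 + 1)*(k - 7)*(k - 7/2)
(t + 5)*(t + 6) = t^2 + 11*t + 30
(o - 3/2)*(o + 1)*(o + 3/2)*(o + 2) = o^4 + 3*o^3 - o^2/4 - 27*o/4 - 9/2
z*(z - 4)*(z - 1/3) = z^3 - 13*z^2/3 + 4*z/3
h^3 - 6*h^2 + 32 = (h - 4)^2*(h + 2)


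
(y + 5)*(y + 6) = y^2 + 11*y + 30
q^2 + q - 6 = (q - 2)*(q + 3)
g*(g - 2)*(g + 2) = g^3 - 4*g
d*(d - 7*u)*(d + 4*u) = d^3 - 3*d^2*u - 28*d*u^2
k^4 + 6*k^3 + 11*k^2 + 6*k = k*(k + 1)*(k + 2)*(k + 3)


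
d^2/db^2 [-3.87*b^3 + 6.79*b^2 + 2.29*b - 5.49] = 13.58 - 23.22*b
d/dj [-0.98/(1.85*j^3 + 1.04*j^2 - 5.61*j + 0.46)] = (5.439*j^2 + 2.0384*j - 5.4978)/(1.85*j^3 + 1.04*j^2 - 5.61*j + 0.46)^2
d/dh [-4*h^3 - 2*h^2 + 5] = 4*h*(-3*h - 1)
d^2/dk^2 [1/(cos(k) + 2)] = (sin(k)^2 + 2*cos(k) + 1)/(cos(k) + 2)^3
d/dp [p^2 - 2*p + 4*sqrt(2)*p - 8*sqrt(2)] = 2*p - 2 + 4*sqrt(2)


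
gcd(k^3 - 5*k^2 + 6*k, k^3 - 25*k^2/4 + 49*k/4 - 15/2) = k^2 - 5*k + 6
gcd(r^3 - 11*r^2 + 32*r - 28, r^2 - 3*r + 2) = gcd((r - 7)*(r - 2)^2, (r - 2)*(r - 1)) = r - 2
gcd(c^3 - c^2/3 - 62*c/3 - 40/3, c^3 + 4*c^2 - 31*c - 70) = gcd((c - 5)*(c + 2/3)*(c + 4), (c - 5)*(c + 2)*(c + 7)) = c - 5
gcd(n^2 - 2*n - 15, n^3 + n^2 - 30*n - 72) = n + 3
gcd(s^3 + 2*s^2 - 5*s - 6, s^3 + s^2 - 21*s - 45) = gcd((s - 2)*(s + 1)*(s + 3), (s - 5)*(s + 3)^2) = s + 3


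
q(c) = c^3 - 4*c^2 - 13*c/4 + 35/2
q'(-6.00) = 152.75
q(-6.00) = -323.00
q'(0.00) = -3.25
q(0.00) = 17.50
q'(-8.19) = 263.50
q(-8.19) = -773.54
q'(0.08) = -3.87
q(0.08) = 17.21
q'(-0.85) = 5.72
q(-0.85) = 16.76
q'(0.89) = -7.99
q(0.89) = 12.14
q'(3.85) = 10.42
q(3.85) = 2.76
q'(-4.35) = 88.32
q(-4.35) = -126.37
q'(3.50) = 5.50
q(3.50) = 0.00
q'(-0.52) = 1.72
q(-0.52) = 17.97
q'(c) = 3*c^2 - 8*c - 13/4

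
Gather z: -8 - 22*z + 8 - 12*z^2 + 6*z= -12*z^2 - 16*z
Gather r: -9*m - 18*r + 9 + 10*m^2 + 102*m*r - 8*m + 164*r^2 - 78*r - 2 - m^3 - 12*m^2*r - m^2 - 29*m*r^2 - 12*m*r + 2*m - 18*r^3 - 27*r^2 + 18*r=-m^3 + 9*m^2 - 15*m - 18*r^3 + r^2*(137 - 29*m) + r*(-12*m^2 + 90*m - 78) + 7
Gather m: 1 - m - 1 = -m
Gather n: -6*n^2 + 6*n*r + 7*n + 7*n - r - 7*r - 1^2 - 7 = -6*n^2 + n*(6*r + 14) - 8*r - 8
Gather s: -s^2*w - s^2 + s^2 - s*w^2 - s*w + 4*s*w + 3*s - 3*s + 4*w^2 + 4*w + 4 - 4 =-s^2*w + s*(-w^2 + 3*w) + 4*w^2 + 4*w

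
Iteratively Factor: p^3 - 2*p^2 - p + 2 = (p - 1)*(p^2 - p - 2) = (p - 1)*(p + 1)*(p - 2)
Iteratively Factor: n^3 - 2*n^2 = (n)*(n^2 - 2*n) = n*(n - 2)*(n)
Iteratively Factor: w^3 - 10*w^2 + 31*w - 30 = (w - 5)*(w^2 - 5*w + 6) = (w - 5)*(w - 2)*(w - 3)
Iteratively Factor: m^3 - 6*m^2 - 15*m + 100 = (m + 4)*(m^2 - 10*m + 25) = (m - 5)*(m + 4)*(m - 5)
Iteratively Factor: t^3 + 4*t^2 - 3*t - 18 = (t + 3)*(t^2 + t - 6) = (t + 3)^2*(t - 2)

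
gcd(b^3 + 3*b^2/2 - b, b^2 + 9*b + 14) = b + 2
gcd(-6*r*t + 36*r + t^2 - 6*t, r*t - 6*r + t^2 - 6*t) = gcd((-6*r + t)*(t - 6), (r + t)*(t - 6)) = t - 6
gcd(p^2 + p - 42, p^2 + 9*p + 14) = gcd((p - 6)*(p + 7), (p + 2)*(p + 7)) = p + 7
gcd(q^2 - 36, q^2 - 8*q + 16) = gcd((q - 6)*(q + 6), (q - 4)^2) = 1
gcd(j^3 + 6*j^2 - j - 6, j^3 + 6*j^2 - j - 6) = j^3 + 6*j^2 - j - 6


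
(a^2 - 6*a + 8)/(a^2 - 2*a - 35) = (-a^2 + 6*a - 8)/(-a^2 + 2*a + 35)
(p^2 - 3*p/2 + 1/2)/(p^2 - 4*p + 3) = (p - 1/2)/(p - 3)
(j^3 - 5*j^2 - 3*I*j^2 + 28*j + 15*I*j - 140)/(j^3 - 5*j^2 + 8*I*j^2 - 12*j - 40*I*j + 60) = (j^2 - 3*I*j + 28)/(j^2 + 8*I*j - 12)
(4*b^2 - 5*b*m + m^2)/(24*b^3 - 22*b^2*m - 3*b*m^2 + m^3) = (4*b - m)/(24*b^2 + 2*b*m - m^2)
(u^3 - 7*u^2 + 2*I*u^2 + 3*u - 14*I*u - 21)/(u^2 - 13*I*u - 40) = (u^3 + u^2*(-7 + 2*I) + u*(3 - 14*I) - 21)/(u^2 - 13*I*u - 40)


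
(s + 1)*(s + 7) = s^2 + 8*s + 7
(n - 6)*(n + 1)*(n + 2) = n^3 - 3*n^2 - 16*n - 12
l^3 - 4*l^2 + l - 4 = (l - 4)*(l - I)*(l + I)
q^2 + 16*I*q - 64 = (q + 8*I)^2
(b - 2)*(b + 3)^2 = b^3 + 4*b^2 - 3*b - 18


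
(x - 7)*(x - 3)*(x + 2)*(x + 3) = x^4 - 5*x^3 - 23*x^2 + 45*x + 126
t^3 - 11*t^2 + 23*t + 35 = (t - 7)*(t - 5)*(t + 1)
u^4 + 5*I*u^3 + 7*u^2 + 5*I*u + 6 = (u - I)^2*(u + I)*(u + 6*I)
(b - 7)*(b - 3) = b^2 - 10*b + 21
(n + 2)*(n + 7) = n^2 + 9*n + 14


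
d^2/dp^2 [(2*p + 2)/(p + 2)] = -4/(p + 2)^3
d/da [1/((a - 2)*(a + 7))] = (-2*a - 5)/(a^4 + 10*a^3 - 3*a^2 - 140*a + 196)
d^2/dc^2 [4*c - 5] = 0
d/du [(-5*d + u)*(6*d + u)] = d + 2*u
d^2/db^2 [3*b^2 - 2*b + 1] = 6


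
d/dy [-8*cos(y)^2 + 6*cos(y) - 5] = 2*(8*cos(y) - 3)*sin(y)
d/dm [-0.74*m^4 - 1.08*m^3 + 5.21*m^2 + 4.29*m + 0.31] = -2.96*m^3 - 3.24*m^2 + 10.42*m + 4.29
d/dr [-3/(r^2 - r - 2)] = 3*(2*r - 1)/(-r^2 + r + 2)^2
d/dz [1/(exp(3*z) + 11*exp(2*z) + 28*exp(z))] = (-3*exp(2*z) - 22*exp(z) - 28)*exp(-z)/(exp(2*z) + 11*exp(z) + 28)^2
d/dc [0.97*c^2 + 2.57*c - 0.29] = 1.94*c + 2.57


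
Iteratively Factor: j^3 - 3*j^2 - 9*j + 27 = (j - 3)*(j^2 - 9) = (j - 3)*(j + 3)*(j - 3)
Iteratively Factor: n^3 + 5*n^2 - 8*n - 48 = (n + 4)*(n^2 + n - 12) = (n - 3)*(n + 4)*(n + 4)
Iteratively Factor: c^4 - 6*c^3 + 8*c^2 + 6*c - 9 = (c - 3)*(c^3 - 3*c^2 - c + 3) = (c - 3)^2*(c^2 - 1) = (c - 3)^2*(c - 1)*(c + 1)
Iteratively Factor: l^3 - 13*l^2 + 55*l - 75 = (l - 3)*(l^2 - 10*l + 25) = (l - 5)*(l - 3)*(l - 5)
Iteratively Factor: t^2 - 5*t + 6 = (t - 2)*(t - 3)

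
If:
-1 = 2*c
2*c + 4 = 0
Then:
No Solution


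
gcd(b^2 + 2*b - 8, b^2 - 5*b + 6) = b - 2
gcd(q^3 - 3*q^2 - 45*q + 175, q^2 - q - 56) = q + 7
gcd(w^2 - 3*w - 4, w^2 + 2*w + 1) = w + 1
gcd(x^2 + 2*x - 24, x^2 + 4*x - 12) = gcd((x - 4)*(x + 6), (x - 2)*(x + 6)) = x + 6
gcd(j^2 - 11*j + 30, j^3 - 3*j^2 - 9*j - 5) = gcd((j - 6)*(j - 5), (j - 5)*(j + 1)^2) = j - 5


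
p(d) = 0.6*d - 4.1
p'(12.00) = 0.60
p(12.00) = 3.10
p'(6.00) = 0.60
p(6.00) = -0.50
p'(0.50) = 0.60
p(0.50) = -3.80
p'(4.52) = 0.60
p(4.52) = -1.39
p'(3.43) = 0.60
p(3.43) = -2.04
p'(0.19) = 0.60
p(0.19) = -3.99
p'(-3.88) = 0.60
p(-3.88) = -6.43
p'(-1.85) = 0.60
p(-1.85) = -5.21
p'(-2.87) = 0.60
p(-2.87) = -5.82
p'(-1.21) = 0.60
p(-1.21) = -4.83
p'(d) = 0.600000000000000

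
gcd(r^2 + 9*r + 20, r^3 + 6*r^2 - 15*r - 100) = r + 5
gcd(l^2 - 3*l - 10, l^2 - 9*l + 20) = l - 5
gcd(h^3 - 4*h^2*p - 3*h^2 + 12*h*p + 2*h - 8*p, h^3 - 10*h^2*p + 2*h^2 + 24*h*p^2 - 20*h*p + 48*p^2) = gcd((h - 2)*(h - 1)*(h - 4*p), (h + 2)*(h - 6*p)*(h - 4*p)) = -h + 4*p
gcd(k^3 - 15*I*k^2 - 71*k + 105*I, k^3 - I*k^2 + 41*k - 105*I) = k^2 - 8*I*k - 15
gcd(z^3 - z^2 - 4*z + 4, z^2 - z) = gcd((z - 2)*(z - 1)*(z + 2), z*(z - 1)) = z - 1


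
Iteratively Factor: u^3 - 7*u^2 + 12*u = (u)*(u^2 - 7*u + 12) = u*(u - 3)*(u - 4)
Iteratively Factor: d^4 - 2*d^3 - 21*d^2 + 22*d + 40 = (d - 5)*(d^3 + 3*d^2 - 6*d - 8) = (d - 5)*(d + 1)*(d^2 + 2*d - 8) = (d - 5)*(d + 1)*(d + 4)*(d - 2)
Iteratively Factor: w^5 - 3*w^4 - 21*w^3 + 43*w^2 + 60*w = (w)*(w^4 - 3*w^3 - 21*w^2 + 43*w + 60) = w*(w + 4)*(w^3 - 7*w^2 + 7*w + 15) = w*(w - 5)*(w + 4)*(w^2 - 2*w - 3) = w*(w - 5)*(w + 1)*(w + 4)*(w - 3)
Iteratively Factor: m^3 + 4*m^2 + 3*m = (m + 3)*(m^2 + m) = m*(m + 3)*(m + 1)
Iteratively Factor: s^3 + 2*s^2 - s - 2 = (s - 1)*(s^2 + 3*s + 2) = (s - 1)*(s + 1)*(s + 2)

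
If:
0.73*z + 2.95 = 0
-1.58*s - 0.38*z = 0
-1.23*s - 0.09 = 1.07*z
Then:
No Solution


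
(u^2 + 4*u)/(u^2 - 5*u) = (u + 4)/(u - 5)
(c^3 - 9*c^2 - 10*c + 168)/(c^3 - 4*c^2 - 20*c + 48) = (c - 7)/(c - 2)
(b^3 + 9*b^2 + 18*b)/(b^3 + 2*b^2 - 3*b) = (b + 6)/(b - 1)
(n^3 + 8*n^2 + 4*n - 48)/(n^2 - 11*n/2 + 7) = 2*(n^2 + 10*n + 24)/(2*n - 7)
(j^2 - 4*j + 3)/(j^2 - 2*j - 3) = (j - 1)/(j + 1)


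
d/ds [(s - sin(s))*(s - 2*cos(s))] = (s - sin(s))*(2*sin(s) + 1) - (s - 2*cos(s))*(cos(s) - 1)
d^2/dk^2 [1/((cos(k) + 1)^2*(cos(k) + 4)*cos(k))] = 2*(-122*(1 - cos(k)^2)^2/cos(k)^3 + 10*sin(k)^6/cos(k)^3 + 2*cos(k)^3 - 53*cos(k)^2 + 76*tan(k)^2 + 108 - 75/cos(k) + 128/cos(k)^3)/((cos(k) + 1)^4*(cos(k) + 4)^3)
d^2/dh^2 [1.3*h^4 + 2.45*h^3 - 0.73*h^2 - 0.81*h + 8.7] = 15.6*h^2 + 14.7*h - 1.46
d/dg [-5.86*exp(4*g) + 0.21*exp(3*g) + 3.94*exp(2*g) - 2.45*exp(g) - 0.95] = (-23.44*exp(3*g) + 0.63*exp(2*g) + 7.88*exp(g) - 2.45)*exp(g)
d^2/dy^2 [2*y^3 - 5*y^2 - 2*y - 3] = 12*y - 10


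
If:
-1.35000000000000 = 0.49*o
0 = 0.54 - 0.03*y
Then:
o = -2.76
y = 18.00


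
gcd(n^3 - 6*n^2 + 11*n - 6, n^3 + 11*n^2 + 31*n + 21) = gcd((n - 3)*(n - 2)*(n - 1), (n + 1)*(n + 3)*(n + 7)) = 1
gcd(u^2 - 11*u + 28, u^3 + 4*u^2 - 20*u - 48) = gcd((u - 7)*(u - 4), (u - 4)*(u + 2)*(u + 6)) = u - 4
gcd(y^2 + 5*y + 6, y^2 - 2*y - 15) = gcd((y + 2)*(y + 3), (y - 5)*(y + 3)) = y + 3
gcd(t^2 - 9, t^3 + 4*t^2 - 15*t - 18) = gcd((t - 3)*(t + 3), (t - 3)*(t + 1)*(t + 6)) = t - 3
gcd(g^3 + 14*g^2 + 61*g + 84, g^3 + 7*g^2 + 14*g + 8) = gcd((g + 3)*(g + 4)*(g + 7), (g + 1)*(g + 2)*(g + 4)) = g + 4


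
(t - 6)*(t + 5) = t^2 - t - 30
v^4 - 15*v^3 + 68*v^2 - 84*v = v*(v - 7)*(v - 6)*(v - 2)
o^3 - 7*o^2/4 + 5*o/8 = o*(o - 5/4)*(o - 1/2)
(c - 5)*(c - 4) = c^2 - 9*c + 20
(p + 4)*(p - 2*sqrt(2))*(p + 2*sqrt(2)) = p^3 + 4*p^2 - 8*p - 32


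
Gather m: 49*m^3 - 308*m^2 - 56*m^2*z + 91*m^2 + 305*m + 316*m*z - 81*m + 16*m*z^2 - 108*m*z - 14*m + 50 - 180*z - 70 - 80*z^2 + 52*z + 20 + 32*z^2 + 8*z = 49*m^3 + m^2*(-56*z - 217) + m*(16*z^2 + 208*z + 210) - 48*z^2 - 120*z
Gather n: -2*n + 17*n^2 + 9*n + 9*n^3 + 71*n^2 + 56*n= 9*n^3 + 88*n^2 + 63*n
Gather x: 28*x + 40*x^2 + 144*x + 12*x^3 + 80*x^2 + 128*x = 12*x^3 + 120*x^2 + 300*x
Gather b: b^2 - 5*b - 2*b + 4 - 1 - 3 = b^2 - 7*b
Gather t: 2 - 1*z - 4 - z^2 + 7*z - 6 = -z^2 + 6*z - 8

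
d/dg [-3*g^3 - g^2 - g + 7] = -9*g^2 - 2*g - 1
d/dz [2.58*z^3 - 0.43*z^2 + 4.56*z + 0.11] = 7.74*z^2 - 0.86*z + 4.56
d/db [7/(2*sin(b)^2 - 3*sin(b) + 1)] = 7*(3 - 4*sin(b))*cos(b)/(2*sin(b)^2 - 3*sin(b) + 1)^2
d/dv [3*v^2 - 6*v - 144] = 6*v - 6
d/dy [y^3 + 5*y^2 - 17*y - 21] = 3*y^2 + 10*y - 17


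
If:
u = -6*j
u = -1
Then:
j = 1/6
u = -1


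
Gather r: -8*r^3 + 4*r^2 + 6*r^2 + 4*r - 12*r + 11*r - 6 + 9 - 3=-8*r^3 + 10*r^2 + 3*r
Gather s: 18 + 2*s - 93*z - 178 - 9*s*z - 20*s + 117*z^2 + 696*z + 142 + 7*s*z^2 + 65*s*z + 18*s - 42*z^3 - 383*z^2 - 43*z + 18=s*(7*z^2 + 56*z) - 42*z^3 - 266*z^2 + 560*z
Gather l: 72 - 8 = 64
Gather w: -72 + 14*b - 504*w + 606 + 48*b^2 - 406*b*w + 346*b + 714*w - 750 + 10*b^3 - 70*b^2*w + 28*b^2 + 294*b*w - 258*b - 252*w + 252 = 10*b^3 + 76*b^2 + 102*b + w*(-70*b^2 - 112*b - 42) + 36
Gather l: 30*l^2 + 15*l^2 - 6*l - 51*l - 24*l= 45*l^2 - 81*l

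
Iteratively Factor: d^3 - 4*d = (d - 2)*(d^2 + 2*d) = (d - 2)*(d + 2)*(d)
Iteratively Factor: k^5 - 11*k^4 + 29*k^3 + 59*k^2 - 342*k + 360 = (k - 5)*(k^4 - 6*k^3 - k^2 + 54*k - 72) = (k - 5)*(k - 2)*(k^3 - 4*k^2 - 9*k + 36) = (k - 5)*(k - 2)*(k + 3)*(k^2 - 7*k + 12) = (k - 5)*(k - 4)*(k - 2)*(k + 3)*(k - 3)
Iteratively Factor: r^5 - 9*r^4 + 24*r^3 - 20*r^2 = (r - 5)*(r^4 - 4*r^3 + 4*r^2) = (r - 5)*(r - 2)*(r^3 - 2*r^2) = (r - 5)*(r - 2)^2*(r^2) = r*(r - 5)*(r - 2)^2*(r)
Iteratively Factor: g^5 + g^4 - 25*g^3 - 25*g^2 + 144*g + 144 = (g + 4)*(g^4 - 3*g^3 - 13*g^2 + 27*g + 36) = (g + 3)*(g + 4)*(g^3 - 6*g^2 + 5*g + 12) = (g - 3)*(g + 3)*(g + 4)*(g^2 - 3*g - 4) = (g - 3)*(g + 1)*(g + 3)*(g + 4)*(g - 4)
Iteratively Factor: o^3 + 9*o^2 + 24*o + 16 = (o + 4)*(o^2 + 5*o + 4) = (o + 1)*(o + 4)*(o + 4)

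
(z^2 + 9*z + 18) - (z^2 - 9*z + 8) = 18*z + 10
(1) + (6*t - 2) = 6*t - 1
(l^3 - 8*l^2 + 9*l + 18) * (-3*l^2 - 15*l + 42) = -3*l^5 + 9*l^4 + 135*l^3 - 525*l^2 + 108*l + 756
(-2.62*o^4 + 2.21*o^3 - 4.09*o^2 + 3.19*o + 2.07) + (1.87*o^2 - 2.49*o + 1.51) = -2.62*o^4 + 2.21*o^3 - 2.22*o^2 + 0.7*o + 3.58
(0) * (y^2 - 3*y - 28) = 0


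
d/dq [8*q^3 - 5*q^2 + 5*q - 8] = 24*q^2 - 10*q + 5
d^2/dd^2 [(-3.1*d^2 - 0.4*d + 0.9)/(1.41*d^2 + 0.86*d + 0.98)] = (5.92764*d^3 + 36.43722*d^2 + 9.86436*d - 6.4362)/(2.803221*d^6 + 5.129298*d^5 + 8.973522*d^4 + 7.766144*d^3 + 6.236916*d^2 + 2.477832*d + 0.941192)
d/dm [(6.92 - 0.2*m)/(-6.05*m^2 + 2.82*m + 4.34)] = (-1.21*m^2 + 83.732*m - 20.3824)/(36.6025*m^4 - 34.122*m^3 - 44.5616*m^2 + 24.4776*m + 18.8356)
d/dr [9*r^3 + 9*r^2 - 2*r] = 27*r^2 + 18*r - 2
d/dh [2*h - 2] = 2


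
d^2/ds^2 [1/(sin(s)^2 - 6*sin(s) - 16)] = 2*(-2*sin(s)^4 + 9*sin(s)^3 - 47*sin(s)^2 + 30*sin(s) + 52)/((sin(s) - 8)^3*(sin(s) + 2)^3)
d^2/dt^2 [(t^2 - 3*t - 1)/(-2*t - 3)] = -46/(8*t^3 + 36*t^2 + 54*t + 27)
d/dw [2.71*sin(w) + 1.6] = 2.71*cos(w)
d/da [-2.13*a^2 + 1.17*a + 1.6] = 1.17 - 4.26*a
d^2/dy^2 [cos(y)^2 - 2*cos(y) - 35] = 2*cos(y) - 2*cos(2*y)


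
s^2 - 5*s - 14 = (s - 7)*(s + 2)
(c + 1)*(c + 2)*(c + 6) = c^3 + 9*c^2 + 20*c + 12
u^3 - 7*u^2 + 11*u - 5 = (u - 5)*(u - 1)^2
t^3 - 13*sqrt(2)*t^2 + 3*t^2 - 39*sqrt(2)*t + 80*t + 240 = (t + 3)*(t - 8*sqrt(2))*(t - 5*sqrt(2))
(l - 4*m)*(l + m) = l^2 - 3*l*m - 4*m^2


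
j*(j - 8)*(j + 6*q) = j^3 + 6*j^2*q - 8*j^2 - 48*j*q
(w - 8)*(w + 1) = w^2 - 7*w - 8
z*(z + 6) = z^2 + 6*z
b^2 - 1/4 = (b - 1/2)*(b + 1/2)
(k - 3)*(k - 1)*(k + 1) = k^3 - 3*k^2 - k + 3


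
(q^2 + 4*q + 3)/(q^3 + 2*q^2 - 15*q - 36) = (q + 1)/(q^2 - q - 12)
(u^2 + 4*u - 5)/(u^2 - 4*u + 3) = (u + 5)/(u - 3)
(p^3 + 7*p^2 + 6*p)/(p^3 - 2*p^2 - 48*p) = (p + 1)/(p - 8)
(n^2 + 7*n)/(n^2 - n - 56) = n/(n - 8)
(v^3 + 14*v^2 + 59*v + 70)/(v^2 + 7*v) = v + 7 + 10/v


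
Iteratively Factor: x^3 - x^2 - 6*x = (x)*(x^2 - x - 6) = x*(x - 3)*(x + 2)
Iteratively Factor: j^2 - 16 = (j - 4)*(j + 4)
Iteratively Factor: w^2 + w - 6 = (w - 2)*(w + 3)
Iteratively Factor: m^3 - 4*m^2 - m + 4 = (m - 4)*(m^2 - 1) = (m - 4)*(m - 1)*(m + 1)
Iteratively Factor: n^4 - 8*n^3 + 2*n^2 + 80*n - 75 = (n - 5)*(n^3 - 3*n^2 - 13*n + 15) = (n - 5)*(n + 3)*(n^2 - 6*n + 5) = (n - 5)*(n - 1)*(n + 3)*(n - 5)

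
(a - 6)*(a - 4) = a^2 - 10*a + 24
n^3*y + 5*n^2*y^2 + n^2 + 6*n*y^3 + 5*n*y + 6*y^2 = (n + 2*y)*(n + 3*y)*(n*y + 1)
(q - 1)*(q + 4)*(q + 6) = q^3 + 9*q^2 + 14*q - 24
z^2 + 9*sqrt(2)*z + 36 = (z + 3*sqrt(2))*(z + 6*sqrt(2))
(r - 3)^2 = r^2 - 6*r + 9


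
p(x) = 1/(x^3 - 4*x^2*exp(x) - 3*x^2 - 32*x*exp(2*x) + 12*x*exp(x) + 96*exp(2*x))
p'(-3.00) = -0.01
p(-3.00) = -0.02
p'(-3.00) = -0.01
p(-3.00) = -0.02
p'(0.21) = -0.01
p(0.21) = 0.01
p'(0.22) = -0.01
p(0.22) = 0.01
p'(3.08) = 0.01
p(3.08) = -0.00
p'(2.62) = 0.00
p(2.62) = 0.00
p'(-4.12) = -0.00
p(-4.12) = -0.01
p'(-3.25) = -0.01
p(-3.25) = -0.01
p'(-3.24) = -0.01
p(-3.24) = -0.01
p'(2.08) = -0.00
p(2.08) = 0.00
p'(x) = (4*x^2*exp(x) - 3*x^2 + 64*x*exp(2*x) - 4*x*exp(x) + 6*x - 160*exp(2*x) - 12*exp(x))/(x^3 - 4*x^2*exp(x) - 3*x^2 - 32*x*exp(2*x) + 12*x*exp(x) + 96*exp(2*x))^2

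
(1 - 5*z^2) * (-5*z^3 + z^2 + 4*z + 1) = 25*z^5 - 5*z^4 - 25*z^3 - 4*z^2 + 4*z + 1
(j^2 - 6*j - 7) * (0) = 0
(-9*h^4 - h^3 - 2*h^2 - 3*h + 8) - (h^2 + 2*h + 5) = -9*h^4 - h^3 - 3*h^2 - 5*h + 3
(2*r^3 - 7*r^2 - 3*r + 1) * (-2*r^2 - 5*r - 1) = -4*r^5 + 4*r^4 + 39*r^3 + 20*r^2 - 2*r - 1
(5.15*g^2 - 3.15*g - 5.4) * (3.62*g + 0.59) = 18.643*g^3 - 8.3645*g^2 - 21.4065*g - 3.186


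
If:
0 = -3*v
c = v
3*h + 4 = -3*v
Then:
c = 0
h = -4/3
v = 0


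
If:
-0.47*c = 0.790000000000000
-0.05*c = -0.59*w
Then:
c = -1.68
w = -0.14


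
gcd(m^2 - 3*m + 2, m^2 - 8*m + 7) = m - 1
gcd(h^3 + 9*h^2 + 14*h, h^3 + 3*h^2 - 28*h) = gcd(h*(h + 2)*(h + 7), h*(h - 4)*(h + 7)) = h^2 + 7*h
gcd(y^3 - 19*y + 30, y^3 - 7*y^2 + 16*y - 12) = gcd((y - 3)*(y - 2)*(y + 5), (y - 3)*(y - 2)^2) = y^2 - 5*y + 6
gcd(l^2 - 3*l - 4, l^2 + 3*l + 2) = l + 1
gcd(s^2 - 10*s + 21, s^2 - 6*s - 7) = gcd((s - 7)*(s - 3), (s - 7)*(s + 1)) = s - 7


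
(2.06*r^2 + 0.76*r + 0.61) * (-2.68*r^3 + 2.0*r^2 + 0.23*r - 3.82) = -5.5208*r^5 + 2.0832*r^4 + 0.359*r^3 - 6.4744*r^2 - 2.7629*r - 2.3302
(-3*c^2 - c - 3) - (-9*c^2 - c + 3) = 6*c^2 - 6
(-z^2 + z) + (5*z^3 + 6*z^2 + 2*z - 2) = 5*z^3 + 5*z^2 + 3*z - 2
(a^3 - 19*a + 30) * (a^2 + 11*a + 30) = a^5 + 11*a^4 + 11*a^3 - 179*a^2 - 240*a + 900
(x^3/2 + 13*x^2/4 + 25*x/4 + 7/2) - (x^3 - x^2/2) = -x^3/2 + 15*x^2/4 + 25*x/4 + 7/2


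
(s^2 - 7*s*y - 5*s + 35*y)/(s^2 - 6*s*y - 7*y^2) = (s - 5)/(s + y)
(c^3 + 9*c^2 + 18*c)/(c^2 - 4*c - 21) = c*(c + 6)/(c - 7)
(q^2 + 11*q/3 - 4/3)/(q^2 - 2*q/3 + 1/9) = 3*(q + 4)/(3*q - 1)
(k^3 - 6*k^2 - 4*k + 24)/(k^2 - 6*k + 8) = (k^2 - 4*k - 12)/(k - 4)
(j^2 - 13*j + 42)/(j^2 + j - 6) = (j^2 - 13*j + 42)/(j^2 + j - 6)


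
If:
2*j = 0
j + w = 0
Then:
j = 0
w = 0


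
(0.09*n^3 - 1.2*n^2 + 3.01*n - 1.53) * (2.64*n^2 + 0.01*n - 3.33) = 0.2376*n^5 - 3.1671*n^4 + 7.6347*n^3 - 0.0131000000000006*n^2 - 10.0386*n + 5.0949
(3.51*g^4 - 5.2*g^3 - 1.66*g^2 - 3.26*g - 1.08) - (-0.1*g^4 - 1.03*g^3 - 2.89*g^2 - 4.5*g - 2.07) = 3.61*g^4 - 4.17*g^3 + 1.23*g^2 + 1.24*g + 0.99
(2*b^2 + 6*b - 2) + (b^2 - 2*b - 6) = 3*b^2 + 4*b - 8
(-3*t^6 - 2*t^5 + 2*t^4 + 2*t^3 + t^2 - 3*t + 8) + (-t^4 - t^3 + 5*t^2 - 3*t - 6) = -3*t^6 - 2*t^5 + t^4 + t^3 + 6*t^2 - 6*t + 2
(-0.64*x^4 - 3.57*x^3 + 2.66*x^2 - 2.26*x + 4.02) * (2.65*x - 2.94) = -1.696*x^5 - 7.5789*x^4 + 17.5448*x^3 - 13.8094*x^2 + 17.2974*x - 11.8188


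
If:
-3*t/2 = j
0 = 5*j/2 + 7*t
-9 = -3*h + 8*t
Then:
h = 3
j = 0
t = 0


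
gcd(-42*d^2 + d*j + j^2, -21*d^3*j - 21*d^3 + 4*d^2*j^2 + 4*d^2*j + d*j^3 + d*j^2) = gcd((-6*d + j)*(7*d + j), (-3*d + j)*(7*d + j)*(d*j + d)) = 7*d + j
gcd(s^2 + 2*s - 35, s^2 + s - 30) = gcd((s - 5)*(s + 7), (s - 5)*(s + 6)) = s - 5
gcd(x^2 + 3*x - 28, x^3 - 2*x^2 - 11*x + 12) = x - 4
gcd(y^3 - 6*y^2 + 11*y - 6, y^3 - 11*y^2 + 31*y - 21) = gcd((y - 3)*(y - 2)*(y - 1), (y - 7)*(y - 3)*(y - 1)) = y^2 - 4*y + 3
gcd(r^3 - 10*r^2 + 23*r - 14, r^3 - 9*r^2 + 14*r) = r^2 - 9*r + 14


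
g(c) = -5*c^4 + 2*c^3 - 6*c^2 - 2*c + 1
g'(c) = -20*c^3 + 6*c^2 - 12*c - 2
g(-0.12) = 1.15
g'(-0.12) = -0.44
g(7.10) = -12305.68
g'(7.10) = -6942.96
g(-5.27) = -4304.49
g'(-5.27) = 3155.14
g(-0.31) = 0.94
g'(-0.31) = 2.89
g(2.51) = -208.65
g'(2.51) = -310.58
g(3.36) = -634.87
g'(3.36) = -733.24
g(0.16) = 0.53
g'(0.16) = -3.85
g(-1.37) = -30.28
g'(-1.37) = 77.13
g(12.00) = -101111.00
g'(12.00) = -33842.00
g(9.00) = -31850.00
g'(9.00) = -14204.00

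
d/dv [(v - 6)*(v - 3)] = 2*v - 9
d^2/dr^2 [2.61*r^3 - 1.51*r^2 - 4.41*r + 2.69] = 15.66*r - 3.02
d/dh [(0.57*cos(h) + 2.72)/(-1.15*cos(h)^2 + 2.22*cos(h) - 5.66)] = (-0.6555*cos(h)^2 - 6.256*cos(h) + 9.2646)*sin(h)/(1.3225*cos(h)^4 - 5.106*cos(h)^3 + 17.9464*cos(h)^2 - 25.1304*cos(h) + 32.0356)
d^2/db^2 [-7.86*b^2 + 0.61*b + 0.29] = -15.7200000000000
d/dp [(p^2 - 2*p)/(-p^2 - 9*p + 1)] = (-11*p^2 + 2*p - 2)/(p^4 + 18*p^3 + 79*p^2 - 18*p + 1)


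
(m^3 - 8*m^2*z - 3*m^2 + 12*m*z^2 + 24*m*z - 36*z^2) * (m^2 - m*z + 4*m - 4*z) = m^5 - 9*m^4*z + m^4 + 20*m^3*z^2 - 9*m^3*z - 12*m^3 - 12*m^2*z^3 + 20*m^2*z^2 + 108*m^2*z - 12*m*z^3 - 240*m*z^2 + 144*z^3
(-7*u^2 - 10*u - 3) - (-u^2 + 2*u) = -6*u^2 - 12*u - 3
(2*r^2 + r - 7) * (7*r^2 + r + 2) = 14*r^4 + 9*r^3 - 44*r^2 - 5*r - 14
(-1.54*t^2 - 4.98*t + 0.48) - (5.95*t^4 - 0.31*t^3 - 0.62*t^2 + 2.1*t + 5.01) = -5.95*t^4 + 0.31*t^3 - 0.92*t^2 - 7.08*t - 4.53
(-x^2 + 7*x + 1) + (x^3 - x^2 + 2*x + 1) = x^3 - 2*x^2 + 9*x + 2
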